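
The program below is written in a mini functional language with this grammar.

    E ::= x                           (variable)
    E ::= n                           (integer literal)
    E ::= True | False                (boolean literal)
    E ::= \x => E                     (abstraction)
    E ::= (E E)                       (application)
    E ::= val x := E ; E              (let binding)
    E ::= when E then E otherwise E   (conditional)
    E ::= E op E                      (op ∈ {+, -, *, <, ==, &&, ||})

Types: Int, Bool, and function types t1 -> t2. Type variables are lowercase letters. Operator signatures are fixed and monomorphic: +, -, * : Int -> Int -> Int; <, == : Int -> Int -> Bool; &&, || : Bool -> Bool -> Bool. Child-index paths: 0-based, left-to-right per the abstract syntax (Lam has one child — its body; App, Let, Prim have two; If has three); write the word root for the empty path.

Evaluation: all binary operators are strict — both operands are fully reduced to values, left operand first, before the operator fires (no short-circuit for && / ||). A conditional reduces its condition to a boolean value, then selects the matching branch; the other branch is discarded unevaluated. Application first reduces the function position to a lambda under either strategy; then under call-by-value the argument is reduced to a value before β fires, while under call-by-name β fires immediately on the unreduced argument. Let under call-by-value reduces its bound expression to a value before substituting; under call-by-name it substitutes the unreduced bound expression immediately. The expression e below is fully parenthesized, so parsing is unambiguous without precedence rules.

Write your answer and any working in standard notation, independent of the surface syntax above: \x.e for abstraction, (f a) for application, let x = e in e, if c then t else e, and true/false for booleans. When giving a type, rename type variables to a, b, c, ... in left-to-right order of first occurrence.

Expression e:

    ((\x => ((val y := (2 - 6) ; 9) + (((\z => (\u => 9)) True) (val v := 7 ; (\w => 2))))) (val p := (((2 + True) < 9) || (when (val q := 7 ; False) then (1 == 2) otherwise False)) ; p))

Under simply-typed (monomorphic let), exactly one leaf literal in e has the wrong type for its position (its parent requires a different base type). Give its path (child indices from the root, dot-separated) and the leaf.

Trace:
  unify Int ~ Int
  unify Int ~ Int
let y : Int
  unify Int ~ Int
\u._ : c -> Int
\z._ : b -> c -> Int
  unify b -> c -> Int ~ Bool -> d
  unify b ~ Bool
  unify c -> Int ~ d
_ _ : c -> Int
let v : Int
\w._ : e -> Int
  unify c -> Int ~ (e -> Int) -> f
  unify c ~ e -> Int
  unify Int ~ f
_ _ : Int
  unify Int ~ Int
\x._ : a -> Int
  unify Int ~ Int
  unify Bool ~ Int
  FAIL: mismatch Bool ~ Int

Answer: 1.0.0.0.1 : true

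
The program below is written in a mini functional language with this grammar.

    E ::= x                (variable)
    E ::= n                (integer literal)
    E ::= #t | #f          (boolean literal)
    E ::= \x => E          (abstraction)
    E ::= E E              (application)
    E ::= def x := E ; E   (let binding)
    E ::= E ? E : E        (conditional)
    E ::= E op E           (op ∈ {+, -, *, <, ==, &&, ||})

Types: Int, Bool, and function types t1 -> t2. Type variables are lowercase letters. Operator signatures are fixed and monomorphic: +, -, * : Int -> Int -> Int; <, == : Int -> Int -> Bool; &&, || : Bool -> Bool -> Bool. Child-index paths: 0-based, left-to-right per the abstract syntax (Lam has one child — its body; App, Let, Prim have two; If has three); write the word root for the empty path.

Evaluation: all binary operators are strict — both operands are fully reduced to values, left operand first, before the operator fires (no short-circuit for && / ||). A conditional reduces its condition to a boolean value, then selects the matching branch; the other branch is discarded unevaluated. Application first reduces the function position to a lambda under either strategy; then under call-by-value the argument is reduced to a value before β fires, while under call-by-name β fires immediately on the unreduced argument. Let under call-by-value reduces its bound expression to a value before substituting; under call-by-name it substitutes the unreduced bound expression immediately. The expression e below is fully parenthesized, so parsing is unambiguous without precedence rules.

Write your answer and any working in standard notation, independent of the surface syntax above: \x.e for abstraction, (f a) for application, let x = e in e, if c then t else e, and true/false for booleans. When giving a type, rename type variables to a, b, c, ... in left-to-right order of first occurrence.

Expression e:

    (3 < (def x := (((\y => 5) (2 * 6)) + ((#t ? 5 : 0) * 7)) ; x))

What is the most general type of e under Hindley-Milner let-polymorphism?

Derivation:
  unify Int ~ Int
\y._ : a -> Int
  unify Int ~ Int
  unify Int ~ Int
  unify a -> Int ~ Int -> b
  unify a ~ Int
  unify Int ~ b
_ _ : Int
  unify Int ~ Int
  unify Bool ~ Bool
  unify Int ~ Int
  unify Int ~ Int
  unify Int ~ Int
  unify Int ~ Int
let x : Int
x : Int
  unify Int ~ Int

Answer: Bool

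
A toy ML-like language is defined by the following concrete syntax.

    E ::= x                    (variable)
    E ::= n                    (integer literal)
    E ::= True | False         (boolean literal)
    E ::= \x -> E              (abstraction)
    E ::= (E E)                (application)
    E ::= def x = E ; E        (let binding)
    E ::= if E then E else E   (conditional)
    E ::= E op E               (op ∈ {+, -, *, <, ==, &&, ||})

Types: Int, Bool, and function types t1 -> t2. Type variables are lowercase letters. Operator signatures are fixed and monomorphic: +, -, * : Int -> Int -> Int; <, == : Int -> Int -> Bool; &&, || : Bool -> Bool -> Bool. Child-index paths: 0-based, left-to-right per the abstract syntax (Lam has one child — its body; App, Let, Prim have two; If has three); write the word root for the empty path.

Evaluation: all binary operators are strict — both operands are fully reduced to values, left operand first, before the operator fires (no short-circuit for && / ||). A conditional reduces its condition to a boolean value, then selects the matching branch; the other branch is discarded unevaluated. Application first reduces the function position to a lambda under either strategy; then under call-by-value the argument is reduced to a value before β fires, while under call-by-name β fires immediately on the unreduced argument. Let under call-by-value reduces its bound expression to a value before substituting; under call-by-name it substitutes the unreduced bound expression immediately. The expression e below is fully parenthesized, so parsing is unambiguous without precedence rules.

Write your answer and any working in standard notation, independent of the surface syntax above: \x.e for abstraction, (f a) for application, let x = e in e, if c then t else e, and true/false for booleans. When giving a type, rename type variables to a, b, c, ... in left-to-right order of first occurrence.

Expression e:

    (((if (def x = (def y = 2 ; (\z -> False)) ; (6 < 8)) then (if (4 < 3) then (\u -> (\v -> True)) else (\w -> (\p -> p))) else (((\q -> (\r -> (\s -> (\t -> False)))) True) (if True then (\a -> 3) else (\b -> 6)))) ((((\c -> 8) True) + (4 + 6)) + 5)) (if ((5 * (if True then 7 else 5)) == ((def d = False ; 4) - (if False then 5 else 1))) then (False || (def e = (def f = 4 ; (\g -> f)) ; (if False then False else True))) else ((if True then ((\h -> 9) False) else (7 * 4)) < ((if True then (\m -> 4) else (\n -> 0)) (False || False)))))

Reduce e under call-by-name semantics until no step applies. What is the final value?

Working:
step 0: (((if (let x = (let y = 2 in (\z.false)) in (6 < 8)) then (if (4 < 3) then (\u.(\v.true)) else (\w.(\p.p))) else (((\q.(\r.(\s.(\t.false)))) true) (if true then (\a.3) else (\b.6)))) ((((\c.8) true) + (4 + 6)) + 5)) (if ((5 * (if true then 7 else 5)) == ((let d = false in 4) - (if false then 5 else 1))) then (false || (let e = (let f = 4 in (\g.f)) in (if false then false else true))) else ((if true then ((\h.9) false) else (7 * 4)) < ((if true then (\m.4) else (\n.0)) (false || false)))))
step 1: [let@0.0.0] (((if (6 < 8) then (if (4 < 3) then (\u.(\v.true)) else (\w.(\p.p))) else (((\q.(\r.(\s.(\t.false)))) true) (if true then (\a.3) else (\b.6)))) ((((\c.8) true) + (4 + 6)) + 5)) (if ((5 * (if true then 7 else 5)) == ((let d = false in 4) - (if false then 5 else 1))) then (false || (let e = (let f = 4 in (\g.f)) in (if false then false else true))) else ((if true then ((\h.9) false) else (7 * 4)) < ((if true then (\m.4) else (\n.0)) (false || false)))))
step 2: [delta@0.0.0] (((if true then (if (4 < 3) then (\u.(\v.true)) else (\w.(\p.p))) else (((\q.(\r.(\s.(\t.false)))) true) (if true then (\a.3) else (\b.6)))) ((((\c.8) true) + (4 + 6)) + 5)) (if ((5 * (if true then 7 else 5)) == ((let d = false in 4) - (if false then 5 else 1))) then (false || (let e = (let f = 4 in (\g.f)) in (if false then false else true))) else ((if true then ((\h.9) false) else (7 * 4)) < ((if true then (\m.4) else (\n.0)) (false || false)))))
step 3: [if@0.0] (((if (4 < 3) then (\u.(\v.true)) else (\w.(\p.p))) ((((\c.8) true) + (4 + 6)) + 5)) (if ((5 * (if true then 7 else 5)) == ((let d = false in 4) - (if false then 5 else 1))) then (false || (let e = (let f = 4 in (\g.f)) in (if false then false else true))) else ((if true then ((\h.9) false) else (7 * 4)) < ((if true then (\m.4) else (\n.0)) (false || false)))))
step 4: [delta@0.0.0] (((if false then (\u.(\v.true)) else (\w.(\p.p))) ((((\c.8) true) + (4 + 6)) + 5)) (if ((5 * (if true then 7 else 5)) == ((let d = false in 4) - (if false then 5 else 1))) then (false || (let e = (let f = 4 in (\g.f)) in (if false then false else true))) else ((if true then ((\h.9) false) else (7 * 4)) < ((if true then (\m.4) else (\n.0)) (false || false)))))
step 5: [if@0.0] (((\w.(\p.p)) ((((\c.8) true) + (4 + 6)) + 5)) (if ((5 * (if true then 7 else 5)) == ((let d = false in 4) - (if false then 5 else 1))) then (false || (let e = (let f = 4 in (\g.f)) in (if false then false else true))) else ((if true then ((\h.9) false) else (7 * 4)) < ((if true then (\m.4) else (\n.0)) (false || false)))))
step 6: [beta@0] ((\p.p) (if ((5 * (if true then 7 else 5)) == ((let d = false in 4) - (if false then 5 else 1))) then (false || (let e = (let f = 4 in (\g.f)) in (if false then false else true))) else ((if true then ((\h.9) false) else (7 * 4)) < ((if true then (\m.4) else (\n.0)) (false || false)))))
step 7: [beta@root] (if ((5 * (if true then 7 else 5)) == ((let d = false in 4) - (if false then 5 else 1))) then (false || (let e = (let f = 4 in (\g.f)) in (if false then false else true))) else ((if true then ((\h.9) false) else (7 * 4)) < ((if true then (\m.4) else (\n.0)) (false || false))))
step 8: [if@0.0.1] (if ((5 * 7) == ((let d = false in 4) - (if false then 5 else 1))) then (false || (let e = (let f = 4 in (\g.f)) in (if false then false else true))) else ((if true then ((\h.9) false) else (7 * 4)) < ((if true then (\m.4) else (\n.0)) (false || false))))
step 9: [delta@0.0] (if (35 == ((let d = false in 4) - (if false then 5 else 1))) then (false || (let e = (let f = 4 in (\g.f)) in (if false then false else true))) else ((if true then ((\h.9) false) else (7 * 4)) < ((if true then (\m.4) else (\n.0)) (false || false))))
step 10: [let@0.1.0] (if (35 == (4 - (if false then 5 else 1))) then (false || (let e = (let f = 4 in (\g.f)) in (if false then false else true))) else ((if true then ((\h.9) false) else (7 * 4)) < ((if true then (\m.4) else (\n.0)) (false || false))))
step 11: [if@0.1.1] (if (35 == (4 - 1)) then (false || (let e = (let f = 4 in (\g.f)) in (if false then false else true))) else ((if true then ((\h.9) false) else (7 * 4)) < ((if true then (\m.4) else (\n.0)) (false || false))))
step 12: [delta@0.1] (if (35 == 3) then (false || (let e = (let f = 4 in (\g.f)) in (if false then false else true))) else ((if true then ((\h.9) false) else (7 * 4)) < ((if true then (\m.4) else (\n.0)) (false || false))))
step 13: [delta@0] (if false then (false || (let e = (let f = 4 in (\g.f)) in (if false then false else true))) else ((if true then ((\h.9) false) else (7 * 4)) < ((if true then (\m.4) else (\n.0)) (false || false))))
step 14: [if@root] ((if true then ((\h.9) false) else (7 * 4)) < ((if true then (\m.4) else (\n.0)) (false || false)))
step 15: [if@0] (((\h.9) false) < ((if true then (\m.4) else (\n.0)) (false || false)))
step 16: [beta@0] (9 < ((if true then (\m.4) else (\n.0)) (false || false)))
step 17: [if@1.0] (9 < ((\m.4) (false || false)))
step 18: [beta@1] (9 < 4)
step 19: [delta@root] false

Answer: false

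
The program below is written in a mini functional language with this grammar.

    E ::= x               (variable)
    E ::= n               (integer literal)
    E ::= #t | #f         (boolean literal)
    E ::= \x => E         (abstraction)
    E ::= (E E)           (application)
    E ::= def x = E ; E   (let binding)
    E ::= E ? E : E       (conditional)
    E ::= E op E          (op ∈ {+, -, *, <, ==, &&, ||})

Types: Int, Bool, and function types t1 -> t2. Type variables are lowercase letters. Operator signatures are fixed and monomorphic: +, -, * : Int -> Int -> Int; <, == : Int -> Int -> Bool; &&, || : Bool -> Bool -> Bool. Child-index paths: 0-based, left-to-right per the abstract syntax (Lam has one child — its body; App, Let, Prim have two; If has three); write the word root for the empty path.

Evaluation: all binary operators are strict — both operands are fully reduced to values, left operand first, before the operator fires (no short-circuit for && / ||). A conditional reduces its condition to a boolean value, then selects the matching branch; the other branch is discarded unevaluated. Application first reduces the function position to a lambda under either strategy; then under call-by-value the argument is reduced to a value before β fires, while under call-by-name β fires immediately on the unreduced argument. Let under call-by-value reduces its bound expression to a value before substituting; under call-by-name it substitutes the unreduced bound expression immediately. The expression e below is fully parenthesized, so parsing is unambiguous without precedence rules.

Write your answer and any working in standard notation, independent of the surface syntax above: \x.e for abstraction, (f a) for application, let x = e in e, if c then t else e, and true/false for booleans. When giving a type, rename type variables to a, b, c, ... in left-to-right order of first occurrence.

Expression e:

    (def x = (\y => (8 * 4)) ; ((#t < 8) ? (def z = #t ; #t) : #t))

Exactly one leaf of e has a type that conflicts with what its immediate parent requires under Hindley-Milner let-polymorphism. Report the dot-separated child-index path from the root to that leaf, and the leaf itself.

Working:
  unify Int ~ Int
  unify Int ~ Int
\y._ : a -> Int
let x : forall. a -> Int
  unify Bool ~ Int
  FAIL: mismatch Bool ~ Int

Answer: 1.0.0 : true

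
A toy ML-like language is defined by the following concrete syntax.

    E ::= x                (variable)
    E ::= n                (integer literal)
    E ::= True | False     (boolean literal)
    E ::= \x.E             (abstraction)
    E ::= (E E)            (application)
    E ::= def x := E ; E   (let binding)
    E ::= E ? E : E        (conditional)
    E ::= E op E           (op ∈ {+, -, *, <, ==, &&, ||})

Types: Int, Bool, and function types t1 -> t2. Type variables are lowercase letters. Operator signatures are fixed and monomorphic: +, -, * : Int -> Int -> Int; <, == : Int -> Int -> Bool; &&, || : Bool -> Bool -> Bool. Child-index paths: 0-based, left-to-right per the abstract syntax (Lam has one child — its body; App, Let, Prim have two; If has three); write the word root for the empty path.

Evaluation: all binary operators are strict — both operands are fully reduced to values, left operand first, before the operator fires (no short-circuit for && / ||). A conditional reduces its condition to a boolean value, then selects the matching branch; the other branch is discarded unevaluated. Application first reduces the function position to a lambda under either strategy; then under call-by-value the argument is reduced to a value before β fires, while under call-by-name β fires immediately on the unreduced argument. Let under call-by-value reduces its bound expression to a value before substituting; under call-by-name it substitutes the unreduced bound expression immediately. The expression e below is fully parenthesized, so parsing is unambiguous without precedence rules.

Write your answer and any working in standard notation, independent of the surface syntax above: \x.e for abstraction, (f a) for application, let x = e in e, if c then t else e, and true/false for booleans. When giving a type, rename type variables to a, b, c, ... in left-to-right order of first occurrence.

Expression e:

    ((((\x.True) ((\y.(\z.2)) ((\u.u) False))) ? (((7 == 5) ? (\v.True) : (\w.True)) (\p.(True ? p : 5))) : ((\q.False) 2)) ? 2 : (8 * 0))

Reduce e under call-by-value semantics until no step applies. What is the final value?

Trace:
step 0: (if (if ((\x.true) ((\y.(\z.2)) ((\u.u) false))) then ((if (7 == 5) then (\v.true) else (\w.true)) (\p.(if true then p else 5))) else ((\q.false) 2)) then 2 else (8 * 0))
step 1: [beta@0.0.1.1] (if (if ((\x.true) ((\y.(\z.2)) false)) then ((if (7 == 5) then (\v.true) else (\w.true)) (\p.(if true then p else 5))) else ((\q.false) 2)) then 2 else (8 * 0))
step 2: [beta@0.0.1] (if (if ((\x.true) (\z.2)) then ((if (7 == 5) then (\v.true) else (\w.true)) (\p.(if true then p else 5))) else ((\q.false) 2)) then 2 else (8 * 0))
step 3: [beta@0.0] (if (if true then ((if (7 == 5) then (\v.true) else (\w.true)) (\p.(if true then p else 5))) else ((\q.false) 2)) then 2 else (8 * 0))
step 4: [if@0] (if ((if (7 == 5) then (\v.true) else (\w.true)) (\p.(if true then p else 5))) then 2 else (8 * 0))
step 5: [delta@0.0.0] (if ((if false then (\v.true) else (\w.true)) (\p.(if true then p else 5))) then 2 else (8 * 0))
step 6: [if@0.0] (if ((\w.true) (\p.(if true then p else 5))) then 2 else (8 * 0))
step 7: [beta@0] (if true then 2 else (8 * 0))
step 8: [if@root] 2

Answer: 2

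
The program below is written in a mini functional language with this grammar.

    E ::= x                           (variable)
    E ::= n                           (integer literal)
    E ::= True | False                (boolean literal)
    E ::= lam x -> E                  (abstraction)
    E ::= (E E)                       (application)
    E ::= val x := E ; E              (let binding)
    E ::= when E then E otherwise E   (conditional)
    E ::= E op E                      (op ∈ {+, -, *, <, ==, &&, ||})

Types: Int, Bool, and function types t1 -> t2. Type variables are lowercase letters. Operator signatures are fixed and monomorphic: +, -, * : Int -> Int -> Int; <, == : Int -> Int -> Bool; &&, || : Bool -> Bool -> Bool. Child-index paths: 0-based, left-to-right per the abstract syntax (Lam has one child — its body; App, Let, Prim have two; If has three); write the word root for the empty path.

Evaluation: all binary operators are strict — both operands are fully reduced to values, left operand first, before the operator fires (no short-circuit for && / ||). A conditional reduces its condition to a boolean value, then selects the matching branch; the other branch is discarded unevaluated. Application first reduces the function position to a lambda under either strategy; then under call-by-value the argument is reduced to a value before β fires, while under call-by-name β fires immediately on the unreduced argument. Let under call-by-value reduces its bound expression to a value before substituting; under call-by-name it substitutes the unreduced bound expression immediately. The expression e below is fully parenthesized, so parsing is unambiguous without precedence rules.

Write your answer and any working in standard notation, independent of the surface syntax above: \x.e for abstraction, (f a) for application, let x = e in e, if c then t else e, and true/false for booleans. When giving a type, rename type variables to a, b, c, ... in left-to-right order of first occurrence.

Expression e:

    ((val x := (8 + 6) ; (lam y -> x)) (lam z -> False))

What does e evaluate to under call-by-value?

Working:
step 0: ((let x = (8 + 6) in (\y.x)) (\z.false))
step 1: [delta@0.0] ((let x = 14 in (\y.x)) (\z.false))
step 2: [let@0] ((\y.14) (\z.false))
step 3: [beta@root] 14

Answer: 14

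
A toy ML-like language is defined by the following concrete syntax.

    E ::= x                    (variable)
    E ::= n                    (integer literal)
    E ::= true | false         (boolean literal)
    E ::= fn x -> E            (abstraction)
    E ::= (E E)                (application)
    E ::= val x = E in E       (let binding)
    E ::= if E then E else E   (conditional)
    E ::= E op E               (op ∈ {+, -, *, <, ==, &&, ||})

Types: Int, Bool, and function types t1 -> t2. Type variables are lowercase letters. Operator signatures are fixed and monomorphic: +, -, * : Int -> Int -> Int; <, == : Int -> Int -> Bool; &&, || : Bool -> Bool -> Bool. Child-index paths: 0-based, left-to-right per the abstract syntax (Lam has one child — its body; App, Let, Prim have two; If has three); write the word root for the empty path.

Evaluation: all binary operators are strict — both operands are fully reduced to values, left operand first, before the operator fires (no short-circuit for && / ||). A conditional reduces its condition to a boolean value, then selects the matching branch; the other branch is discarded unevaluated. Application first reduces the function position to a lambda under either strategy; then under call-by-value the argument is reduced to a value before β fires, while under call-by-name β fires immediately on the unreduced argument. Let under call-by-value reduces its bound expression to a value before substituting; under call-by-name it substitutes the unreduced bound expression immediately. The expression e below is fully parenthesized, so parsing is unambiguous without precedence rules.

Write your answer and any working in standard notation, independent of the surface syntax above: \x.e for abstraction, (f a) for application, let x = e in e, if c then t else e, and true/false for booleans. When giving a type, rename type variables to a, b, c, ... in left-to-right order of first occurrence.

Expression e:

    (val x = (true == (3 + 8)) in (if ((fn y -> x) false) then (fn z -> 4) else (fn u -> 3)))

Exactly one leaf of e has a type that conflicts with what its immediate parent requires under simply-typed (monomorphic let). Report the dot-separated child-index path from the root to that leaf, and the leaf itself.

Derivation:
  unify Bool ~ Int
  FAIL: mismatch Bool ~ Int

Answer: 0.0 : true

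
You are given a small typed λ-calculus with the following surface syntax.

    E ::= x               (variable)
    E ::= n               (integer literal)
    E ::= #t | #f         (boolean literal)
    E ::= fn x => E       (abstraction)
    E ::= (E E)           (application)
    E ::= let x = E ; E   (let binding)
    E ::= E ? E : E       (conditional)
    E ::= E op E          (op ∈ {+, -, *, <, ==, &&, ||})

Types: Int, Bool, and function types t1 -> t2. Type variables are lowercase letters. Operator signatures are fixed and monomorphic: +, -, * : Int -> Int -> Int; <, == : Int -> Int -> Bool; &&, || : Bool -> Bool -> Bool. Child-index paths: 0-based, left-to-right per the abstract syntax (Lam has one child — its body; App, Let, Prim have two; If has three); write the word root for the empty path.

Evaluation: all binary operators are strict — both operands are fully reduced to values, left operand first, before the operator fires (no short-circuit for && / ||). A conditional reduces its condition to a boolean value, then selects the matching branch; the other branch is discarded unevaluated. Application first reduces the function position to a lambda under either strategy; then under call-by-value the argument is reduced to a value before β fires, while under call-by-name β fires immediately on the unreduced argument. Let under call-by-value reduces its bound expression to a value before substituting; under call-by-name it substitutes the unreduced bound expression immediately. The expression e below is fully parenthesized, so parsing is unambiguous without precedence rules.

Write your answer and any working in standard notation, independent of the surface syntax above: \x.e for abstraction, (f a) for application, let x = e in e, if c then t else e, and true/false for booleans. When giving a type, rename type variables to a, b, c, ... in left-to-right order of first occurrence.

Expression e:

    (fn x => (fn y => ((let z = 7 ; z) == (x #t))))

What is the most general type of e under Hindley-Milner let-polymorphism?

Answer: (Bool -> Int) -> a -> Bool

Derivation:
let z : Int
z : Int
  unify Int ~ Int
x : a
  unify a ~ Bool -> c
_ _ : c
  unify c ~ Int
\y._ : b -> Bool
\x._ : (Bool -> Int) -> b -> Bool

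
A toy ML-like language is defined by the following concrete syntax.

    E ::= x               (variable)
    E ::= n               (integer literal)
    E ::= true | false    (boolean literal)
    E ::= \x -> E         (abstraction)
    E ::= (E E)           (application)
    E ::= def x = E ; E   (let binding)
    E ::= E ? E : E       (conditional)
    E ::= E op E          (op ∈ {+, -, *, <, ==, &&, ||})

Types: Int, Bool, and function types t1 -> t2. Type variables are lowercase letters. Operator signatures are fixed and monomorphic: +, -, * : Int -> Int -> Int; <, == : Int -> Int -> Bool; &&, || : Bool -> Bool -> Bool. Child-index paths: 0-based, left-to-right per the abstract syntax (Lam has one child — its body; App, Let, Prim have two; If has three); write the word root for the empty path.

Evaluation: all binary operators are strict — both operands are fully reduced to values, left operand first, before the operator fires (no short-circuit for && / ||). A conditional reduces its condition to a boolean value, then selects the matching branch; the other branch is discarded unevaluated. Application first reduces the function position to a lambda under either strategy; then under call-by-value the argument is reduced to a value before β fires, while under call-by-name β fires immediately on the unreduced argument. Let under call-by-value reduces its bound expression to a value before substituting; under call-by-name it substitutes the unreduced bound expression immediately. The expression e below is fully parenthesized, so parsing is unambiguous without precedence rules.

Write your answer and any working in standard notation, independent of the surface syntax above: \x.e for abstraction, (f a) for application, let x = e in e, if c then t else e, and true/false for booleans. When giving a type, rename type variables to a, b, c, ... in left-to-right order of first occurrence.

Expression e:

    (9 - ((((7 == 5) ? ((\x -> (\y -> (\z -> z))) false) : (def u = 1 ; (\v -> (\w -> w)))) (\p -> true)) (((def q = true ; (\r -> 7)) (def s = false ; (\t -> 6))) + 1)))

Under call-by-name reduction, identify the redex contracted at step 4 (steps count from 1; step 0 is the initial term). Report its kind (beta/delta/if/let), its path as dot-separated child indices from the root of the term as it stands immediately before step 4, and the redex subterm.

Answer: beta at 1.0 : ((\v.(\w.w)) (\p.true))

Derivation:
step 0: (9 - (((if (7 == 5) then ((\x.(\y.(\z.z))) false) else (let u = 1 in (\v.(\w.w)))) (\p.true)) (((let q = true in (\r.7)) (let s = false in (\t.6))) + 1)))
step 1: [delta@1.0.0.0] (9 - (((if false then ((\x.(\y.(\z.z))) false) else (let u = 1 in (\v.(\w.w)))) (\p.true)) (((let q = true in (\r.7)) (let s = false in (\t.6))) + 1)))
step 2: [if@1.0.0] (9 - (((let u = 1 in (\v.(\w.w))) (\p.true)) (((let q = true in (\r.7)) (let s = false in (\t.6))) + 1)))
step 3: [let@1.0.0] (9 - (((\v.(\w.w)) (\p.true)) (((let q = true in (\r.7)) (let s = false in (\t.6))) + 1)))
step 4: [beta@1.0] (9 - ((\w.w) (((let q = true in (\r.7)) (let s = false in (\t.6))) + 1)))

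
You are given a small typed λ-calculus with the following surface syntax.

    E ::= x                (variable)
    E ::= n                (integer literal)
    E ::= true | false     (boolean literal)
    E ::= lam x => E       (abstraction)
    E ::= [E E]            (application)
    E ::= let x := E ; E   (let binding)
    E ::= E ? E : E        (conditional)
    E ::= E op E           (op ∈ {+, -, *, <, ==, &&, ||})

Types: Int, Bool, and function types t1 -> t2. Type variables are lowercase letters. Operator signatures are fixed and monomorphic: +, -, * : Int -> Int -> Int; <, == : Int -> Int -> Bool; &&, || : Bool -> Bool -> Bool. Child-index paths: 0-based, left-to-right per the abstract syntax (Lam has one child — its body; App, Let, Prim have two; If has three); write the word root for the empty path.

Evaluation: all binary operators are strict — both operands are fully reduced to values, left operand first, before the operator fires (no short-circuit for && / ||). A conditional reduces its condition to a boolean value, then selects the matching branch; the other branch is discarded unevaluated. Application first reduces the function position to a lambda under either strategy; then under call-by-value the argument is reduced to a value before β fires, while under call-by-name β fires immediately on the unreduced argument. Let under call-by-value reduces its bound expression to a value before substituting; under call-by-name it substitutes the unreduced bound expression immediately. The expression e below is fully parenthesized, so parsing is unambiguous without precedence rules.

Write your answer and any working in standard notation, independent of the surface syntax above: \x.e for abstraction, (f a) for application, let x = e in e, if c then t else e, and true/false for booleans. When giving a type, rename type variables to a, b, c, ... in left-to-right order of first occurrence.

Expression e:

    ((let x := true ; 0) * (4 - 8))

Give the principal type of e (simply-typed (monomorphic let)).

Answer: Int

Trace:
let x : Bool
  unify Int ~ Int
  unify Int ~ Int
  unify Int ~ Int
  unify Int ~ Int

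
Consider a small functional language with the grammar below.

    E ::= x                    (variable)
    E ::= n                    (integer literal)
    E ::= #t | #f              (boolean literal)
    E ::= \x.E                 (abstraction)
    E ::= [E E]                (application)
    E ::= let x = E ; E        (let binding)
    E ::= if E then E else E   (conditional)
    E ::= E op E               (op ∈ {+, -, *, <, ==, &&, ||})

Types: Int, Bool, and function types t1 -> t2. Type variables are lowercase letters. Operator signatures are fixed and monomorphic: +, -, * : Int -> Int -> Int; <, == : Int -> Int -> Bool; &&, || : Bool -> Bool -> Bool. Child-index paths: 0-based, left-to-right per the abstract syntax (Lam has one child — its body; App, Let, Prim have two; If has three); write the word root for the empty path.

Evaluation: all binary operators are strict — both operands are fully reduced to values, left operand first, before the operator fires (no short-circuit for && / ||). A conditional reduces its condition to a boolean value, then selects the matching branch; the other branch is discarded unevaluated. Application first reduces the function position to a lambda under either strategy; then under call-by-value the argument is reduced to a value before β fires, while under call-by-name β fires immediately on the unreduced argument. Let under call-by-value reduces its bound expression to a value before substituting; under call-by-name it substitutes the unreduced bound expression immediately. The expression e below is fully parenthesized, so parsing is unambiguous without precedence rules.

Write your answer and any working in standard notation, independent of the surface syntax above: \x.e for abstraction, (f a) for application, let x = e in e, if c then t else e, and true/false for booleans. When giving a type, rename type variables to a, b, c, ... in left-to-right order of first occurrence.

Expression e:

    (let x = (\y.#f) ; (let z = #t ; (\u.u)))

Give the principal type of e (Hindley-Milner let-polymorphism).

Answer: a -> a

Trace:
\y._ : a -> Bool
let x : forall. a -> Bool
let z : Bool
u : b
\u._ : b -> b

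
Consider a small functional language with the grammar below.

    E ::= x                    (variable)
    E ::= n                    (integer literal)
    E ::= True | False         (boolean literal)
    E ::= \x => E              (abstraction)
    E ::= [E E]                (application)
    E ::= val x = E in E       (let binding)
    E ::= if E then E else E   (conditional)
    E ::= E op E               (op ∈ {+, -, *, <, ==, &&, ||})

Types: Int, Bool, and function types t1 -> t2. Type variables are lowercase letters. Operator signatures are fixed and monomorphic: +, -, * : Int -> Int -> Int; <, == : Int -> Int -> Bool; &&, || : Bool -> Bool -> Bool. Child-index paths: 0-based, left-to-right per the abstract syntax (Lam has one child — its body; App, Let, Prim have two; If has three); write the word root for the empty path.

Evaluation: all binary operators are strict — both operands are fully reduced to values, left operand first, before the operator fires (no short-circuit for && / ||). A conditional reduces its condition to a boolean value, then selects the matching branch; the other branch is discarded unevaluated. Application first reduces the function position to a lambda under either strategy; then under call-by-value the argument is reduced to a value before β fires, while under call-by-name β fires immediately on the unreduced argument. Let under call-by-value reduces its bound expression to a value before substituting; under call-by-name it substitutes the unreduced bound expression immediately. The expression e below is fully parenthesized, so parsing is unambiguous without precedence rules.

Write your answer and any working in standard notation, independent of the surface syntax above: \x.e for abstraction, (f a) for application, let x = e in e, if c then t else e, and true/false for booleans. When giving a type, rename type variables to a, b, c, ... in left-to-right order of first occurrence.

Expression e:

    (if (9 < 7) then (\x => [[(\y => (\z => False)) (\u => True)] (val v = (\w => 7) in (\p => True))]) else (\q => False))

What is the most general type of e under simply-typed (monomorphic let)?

Answer: a -> Bool

Derivation:
  unify Int ~ Int
  unify Int ~ Int
  unify Bool ~ Bool
\z._ : c -> Bool
\y._ : b -> c -> Bool
\u._ : d -> Bool
  unify b -> c -> Bool ~ (d -> Bool) -> e
  unify b ~ d -> Bool
  unify c -> Bool ~ e
_ _ : c -> Bool
\w._ : f -> Int
let v : f -> Int
\p._ : g -> Bool
  unify c -> Bool ~ (g -> Bool) -> h
  unify c ~ g -> Bool
  unify Bool ~ h
_ _ : Bool
\x._ : a -> Bool
\q._ : i -> Bool
  unify a -> Bool ~ i -> Bool
  unify a ~ i
  unify Bool ~ Bool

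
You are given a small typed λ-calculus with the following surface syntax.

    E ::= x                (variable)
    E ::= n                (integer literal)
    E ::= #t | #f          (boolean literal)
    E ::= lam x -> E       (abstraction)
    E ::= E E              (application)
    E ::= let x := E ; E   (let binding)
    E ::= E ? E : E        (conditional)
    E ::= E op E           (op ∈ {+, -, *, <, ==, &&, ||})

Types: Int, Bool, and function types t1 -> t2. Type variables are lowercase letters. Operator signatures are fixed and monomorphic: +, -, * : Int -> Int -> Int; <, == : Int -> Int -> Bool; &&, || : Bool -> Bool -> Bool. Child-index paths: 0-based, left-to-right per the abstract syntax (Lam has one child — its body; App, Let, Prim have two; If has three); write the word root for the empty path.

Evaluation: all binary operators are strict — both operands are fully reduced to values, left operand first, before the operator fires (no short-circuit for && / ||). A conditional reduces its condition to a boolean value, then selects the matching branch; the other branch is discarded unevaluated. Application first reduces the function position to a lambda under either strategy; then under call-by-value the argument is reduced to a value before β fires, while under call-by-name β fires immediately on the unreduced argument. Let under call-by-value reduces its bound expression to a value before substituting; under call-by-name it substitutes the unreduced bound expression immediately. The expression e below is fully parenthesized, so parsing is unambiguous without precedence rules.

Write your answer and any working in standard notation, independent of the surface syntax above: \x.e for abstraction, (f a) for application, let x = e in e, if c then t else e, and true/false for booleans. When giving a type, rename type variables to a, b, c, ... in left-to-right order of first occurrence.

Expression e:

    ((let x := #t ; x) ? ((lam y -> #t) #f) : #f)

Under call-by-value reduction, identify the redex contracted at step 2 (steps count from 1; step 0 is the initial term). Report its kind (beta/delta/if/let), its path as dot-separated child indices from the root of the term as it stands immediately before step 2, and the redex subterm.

Working:
step 0: (if (let x = true in x) then ((\y.true) false) else false)
step 1: [let@0] (if true then ((\y.true) false) else false)
step 2: [if@root] ((\y.true) false)

Answer: if at root : (if true then ((\y.true) false) else false)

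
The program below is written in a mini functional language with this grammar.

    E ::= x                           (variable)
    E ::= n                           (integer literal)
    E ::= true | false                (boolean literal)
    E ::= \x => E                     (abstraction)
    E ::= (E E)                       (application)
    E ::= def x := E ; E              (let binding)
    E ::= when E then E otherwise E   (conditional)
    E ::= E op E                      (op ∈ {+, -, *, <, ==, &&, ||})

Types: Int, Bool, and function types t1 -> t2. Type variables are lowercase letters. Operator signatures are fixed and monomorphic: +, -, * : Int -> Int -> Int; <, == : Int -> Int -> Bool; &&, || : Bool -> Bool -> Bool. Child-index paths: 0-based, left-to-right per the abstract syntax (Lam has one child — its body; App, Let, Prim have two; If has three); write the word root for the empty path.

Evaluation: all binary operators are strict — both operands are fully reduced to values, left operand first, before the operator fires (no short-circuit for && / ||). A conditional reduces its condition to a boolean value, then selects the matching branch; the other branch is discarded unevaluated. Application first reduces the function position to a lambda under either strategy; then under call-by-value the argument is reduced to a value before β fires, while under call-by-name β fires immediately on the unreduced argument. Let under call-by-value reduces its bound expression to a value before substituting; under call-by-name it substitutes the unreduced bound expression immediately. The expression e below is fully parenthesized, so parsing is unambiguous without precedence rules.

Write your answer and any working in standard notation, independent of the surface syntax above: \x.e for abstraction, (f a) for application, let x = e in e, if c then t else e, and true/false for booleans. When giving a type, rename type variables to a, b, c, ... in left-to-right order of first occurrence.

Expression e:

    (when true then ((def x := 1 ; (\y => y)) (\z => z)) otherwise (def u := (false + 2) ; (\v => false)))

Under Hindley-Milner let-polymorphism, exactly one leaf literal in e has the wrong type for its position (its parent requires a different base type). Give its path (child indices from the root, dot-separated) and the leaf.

Answer: 2.0.0 : false

Trace:
  unify Bool ~ Bool
let x : Int
y : a
\y._ : a -> a
z : b
\z._ : b -> b
  unify a -> a ~ (b -> b) -> c
  unify a ~ b -> b
  unify b -> b ~ c
_ _ : b -> b
  unify Bool ~ Int
  FAIL: mismatch Bool ~ Int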